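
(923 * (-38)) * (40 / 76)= -18460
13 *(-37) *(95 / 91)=-3515/7 = -502.14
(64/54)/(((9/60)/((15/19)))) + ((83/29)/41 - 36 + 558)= 322244933/609957 = 528.31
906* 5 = 4530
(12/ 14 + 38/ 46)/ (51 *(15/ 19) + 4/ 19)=5149/123809 = 0.04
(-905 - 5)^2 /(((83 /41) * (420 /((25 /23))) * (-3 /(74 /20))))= -44865275/34362 = -1305.67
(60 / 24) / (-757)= -5/1514 = 0.00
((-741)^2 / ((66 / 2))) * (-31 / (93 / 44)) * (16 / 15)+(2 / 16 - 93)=-31247753/120 = -260397.94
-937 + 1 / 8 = -936.88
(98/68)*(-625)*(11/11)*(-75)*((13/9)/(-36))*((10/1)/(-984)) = 49765625/1806624 = 27.55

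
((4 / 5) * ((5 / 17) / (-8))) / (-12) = 1/408 = 0.00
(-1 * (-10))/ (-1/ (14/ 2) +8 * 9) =70/503 = 0.14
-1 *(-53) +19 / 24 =1291/24 = 53.79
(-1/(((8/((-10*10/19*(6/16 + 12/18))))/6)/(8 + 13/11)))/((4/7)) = 66.07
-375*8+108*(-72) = -10776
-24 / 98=-0.24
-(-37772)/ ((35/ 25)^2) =134900/7 = 19271.43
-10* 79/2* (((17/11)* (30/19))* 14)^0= -395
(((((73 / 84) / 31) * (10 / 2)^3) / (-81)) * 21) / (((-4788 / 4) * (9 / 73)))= 666125/108204012 = 0.01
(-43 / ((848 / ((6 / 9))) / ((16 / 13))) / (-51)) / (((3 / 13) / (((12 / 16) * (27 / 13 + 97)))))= 0.26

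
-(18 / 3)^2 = -36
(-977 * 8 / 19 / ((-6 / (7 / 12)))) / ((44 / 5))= 4.54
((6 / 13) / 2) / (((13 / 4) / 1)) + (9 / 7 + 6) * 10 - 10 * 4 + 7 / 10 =397821/11830 = 33.63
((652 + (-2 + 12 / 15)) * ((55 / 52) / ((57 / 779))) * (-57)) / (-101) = 13941763/2626 = 5309.13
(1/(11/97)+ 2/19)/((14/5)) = 9325/2926 = 3.19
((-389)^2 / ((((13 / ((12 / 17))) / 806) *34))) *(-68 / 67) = -225165648/1139 = -197687.14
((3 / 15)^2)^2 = 1/625 = 0.00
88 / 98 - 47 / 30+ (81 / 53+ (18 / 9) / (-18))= 174943/233730 = 0.75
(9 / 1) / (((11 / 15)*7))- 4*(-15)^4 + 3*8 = -202474.25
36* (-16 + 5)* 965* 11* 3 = -12610620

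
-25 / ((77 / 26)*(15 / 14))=-260/33 = -7.88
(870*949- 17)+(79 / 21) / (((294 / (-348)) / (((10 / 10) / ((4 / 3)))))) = 566368227/686 = 825609.66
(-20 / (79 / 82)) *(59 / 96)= -12095/948 = -12.76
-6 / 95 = -0.06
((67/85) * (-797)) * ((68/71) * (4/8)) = -106798/355 = -300.84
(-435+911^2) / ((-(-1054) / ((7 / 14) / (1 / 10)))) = 2073715/527 = 3934.94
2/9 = 0.22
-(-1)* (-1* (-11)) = 11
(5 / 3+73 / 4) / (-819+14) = -239/9660 = -0.02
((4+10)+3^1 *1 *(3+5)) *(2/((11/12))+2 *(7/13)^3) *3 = 6871236/24167 = 284.32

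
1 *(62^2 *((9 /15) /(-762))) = -1922/635 = -3.03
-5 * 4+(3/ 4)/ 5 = -397/20 = -19.85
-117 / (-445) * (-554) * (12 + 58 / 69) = -1870.34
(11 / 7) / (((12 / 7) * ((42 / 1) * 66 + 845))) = 11/43404 = 0.00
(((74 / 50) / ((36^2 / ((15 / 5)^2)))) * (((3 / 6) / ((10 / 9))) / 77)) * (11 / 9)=37/504000 = 0.00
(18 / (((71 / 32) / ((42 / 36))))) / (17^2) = 672/20519 = 0.03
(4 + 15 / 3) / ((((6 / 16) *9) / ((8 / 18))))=32/27 = 1.19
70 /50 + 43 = 222/5 = 44.40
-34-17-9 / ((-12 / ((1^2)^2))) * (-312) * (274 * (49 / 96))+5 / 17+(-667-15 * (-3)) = -4542207/136 = -33398.58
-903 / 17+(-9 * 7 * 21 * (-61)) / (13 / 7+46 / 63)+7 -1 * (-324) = 87202925/2771 = 31469.84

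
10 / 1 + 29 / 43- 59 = -2078/43 = -48.33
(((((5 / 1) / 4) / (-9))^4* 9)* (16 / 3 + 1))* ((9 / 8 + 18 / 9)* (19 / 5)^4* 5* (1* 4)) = 309512375/1119744 = 276.41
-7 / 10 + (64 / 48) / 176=-457/660 = -0.69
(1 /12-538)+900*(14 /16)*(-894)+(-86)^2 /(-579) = -543932433/772 = -704575.69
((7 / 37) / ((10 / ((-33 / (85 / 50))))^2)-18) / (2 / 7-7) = 27531/10693 = 2.57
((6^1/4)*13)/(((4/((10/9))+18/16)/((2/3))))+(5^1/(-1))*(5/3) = -1055/189 = -5.58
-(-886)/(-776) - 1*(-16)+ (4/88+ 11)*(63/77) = 23.90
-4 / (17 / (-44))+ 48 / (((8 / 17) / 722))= 1252124/17 = 73654.35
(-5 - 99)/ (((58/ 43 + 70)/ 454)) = -39044/59 = -661.76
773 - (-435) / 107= 83146/107 = 777.07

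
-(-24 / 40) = 3/5 = 0.60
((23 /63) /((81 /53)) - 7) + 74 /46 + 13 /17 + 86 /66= -67702765/21948003 = -3.08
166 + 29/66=166.44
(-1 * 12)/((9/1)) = -1.33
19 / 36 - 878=-877.47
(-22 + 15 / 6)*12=-234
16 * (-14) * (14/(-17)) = 3136/17 = 184.47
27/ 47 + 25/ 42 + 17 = 35867/1974 = 18.17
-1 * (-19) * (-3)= -57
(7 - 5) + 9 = 11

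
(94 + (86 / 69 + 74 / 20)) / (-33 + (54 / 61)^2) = -254043833/82715130 = -3.07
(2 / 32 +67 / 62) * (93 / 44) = 1701/704 = 2.42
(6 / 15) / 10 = 1/25 = 0.04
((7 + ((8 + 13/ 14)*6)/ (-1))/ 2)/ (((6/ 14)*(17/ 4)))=-652/51 = -12.78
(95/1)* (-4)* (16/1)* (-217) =1319360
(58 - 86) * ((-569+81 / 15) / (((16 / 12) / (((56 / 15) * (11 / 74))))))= 6075608/925 = 6568.22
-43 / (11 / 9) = -387/11 = -35.18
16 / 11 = 1.45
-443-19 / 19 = -444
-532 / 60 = -133/15 = -8.87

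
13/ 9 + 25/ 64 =1057/576 = 1.84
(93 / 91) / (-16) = -93/1456 = -0.06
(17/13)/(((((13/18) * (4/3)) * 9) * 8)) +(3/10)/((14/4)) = 9897/94640 = 0.10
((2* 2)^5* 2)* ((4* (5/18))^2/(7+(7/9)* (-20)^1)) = -204800/693 = -295.53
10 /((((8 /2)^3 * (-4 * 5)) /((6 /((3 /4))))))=-1/16 = -0.06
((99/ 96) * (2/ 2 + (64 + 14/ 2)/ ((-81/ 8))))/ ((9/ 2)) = -5357/3888 = -1.38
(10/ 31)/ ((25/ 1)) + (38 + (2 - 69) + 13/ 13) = -27.99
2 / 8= 1/4 = 0.25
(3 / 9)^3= 1/27 = 0.04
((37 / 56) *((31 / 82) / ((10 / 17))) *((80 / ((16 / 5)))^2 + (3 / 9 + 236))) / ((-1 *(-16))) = 6298177/275520 = 22.86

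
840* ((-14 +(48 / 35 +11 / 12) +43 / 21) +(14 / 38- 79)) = -1409202/19 = -74168.53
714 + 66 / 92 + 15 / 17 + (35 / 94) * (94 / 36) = 10086467/14076 = 716.57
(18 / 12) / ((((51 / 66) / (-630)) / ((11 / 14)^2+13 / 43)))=-11510235/10234 = -1124.71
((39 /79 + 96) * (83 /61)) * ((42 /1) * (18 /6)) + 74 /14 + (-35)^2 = 599550566/33733 = 17773.41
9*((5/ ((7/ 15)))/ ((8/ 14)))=675/4 = 168.75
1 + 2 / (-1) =-1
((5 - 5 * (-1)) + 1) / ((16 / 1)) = 11/16 = 0.69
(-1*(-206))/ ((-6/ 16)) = -1648/3 = -549.33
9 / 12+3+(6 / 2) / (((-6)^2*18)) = 811/216 = 3.75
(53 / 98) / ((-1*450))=-53/44100 = 0.00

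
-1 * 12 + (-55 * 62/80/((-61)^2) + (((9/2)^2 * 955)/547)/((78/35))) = 101940206/26460031 = 3.85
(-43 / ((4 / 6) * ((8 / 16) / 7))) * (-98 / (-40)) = -44247/20 = -2212.35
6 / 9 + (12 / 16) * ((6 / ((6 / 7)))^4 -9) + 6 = 5402/3 = 1800.67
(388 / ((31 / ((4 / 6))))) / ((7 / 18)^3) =1508544/10633 = 141.87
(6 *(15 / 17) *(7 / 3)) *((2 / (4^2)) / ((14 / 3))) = 45/136 = 0.33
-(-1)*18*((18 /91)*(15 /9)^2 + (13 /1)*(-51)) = -1085094/91 = -11924.11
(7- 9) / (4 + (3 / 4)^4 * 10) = -256/917 = -0.28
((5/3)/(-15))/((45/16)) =-16/405 = -0.04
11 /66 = 1/6 = 0.17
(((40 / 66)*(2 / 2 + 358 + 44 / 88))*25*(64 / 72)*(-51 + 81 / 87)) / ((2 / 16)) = -506176000/261 = -1939371.65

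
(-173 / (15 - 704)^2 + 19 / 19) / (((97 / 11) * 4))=1305007/46047937 = 0.03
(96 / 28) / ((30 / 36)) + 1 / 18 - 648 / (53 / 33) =-13332689/33390 = -399.30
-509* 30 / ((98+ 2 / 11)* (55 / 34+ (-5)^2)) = -5.84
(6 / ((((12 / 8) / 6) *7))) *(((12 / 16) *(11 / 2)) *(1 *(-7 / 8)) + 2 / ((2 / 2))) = -309/56 = -5.52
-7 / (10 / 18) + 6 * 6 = 117/5 = 23.40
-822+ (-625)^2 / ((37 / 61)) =23797711/37 = 643181.38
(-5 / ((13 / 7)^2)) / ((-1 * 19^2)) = 245/61009 = 0.00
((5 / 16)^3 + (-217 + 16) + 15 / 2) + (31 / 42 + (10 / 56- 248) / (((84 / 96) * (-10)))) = -494962973/3010560 = -164.41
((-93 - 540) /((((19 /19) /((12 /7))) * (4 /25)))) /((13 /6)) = -284850/91 = -3130.22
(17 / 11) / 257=17/2827 = 0.01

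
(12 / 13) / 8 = 3/26 = 0.12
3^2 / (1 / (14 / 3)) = 42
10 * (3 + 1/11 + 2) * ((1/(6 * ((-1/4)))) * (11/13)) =-1120/39 = -28.72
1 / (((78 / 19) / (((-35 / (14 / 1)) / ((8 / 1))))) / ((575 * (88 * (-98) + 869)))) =141205625/416 = 339436.60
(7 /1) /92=7/92 = 0.08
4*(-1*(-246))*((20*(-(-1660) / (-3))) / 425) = -435584/17 = -25622.59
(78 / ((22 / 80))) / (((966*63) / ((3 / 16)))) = 65/74382 = 0.00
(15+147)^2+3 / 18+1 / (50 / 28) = 3936709/150 = 26244.73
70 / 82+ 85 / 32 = 4605/1312 = 3.51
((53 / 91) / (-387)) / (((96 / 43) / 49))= -371/11232 = -0.03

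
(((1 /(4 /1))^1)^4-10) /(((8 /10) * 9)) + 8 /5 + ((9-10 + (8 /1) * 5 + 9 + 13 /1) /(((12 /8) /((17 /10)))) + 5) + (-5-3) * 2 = 896179/15360 = 58.34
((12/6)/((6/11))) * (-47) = -517/3 = -172.33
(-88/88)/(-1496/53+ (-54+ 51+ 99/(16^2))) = 13568/418433 = 0.03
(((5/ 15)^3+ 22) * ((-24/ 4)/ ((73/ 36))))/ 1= -4760/73 = -65.21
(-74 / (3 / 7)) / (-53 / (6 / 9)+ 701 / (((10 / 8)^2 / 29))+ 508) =-0.01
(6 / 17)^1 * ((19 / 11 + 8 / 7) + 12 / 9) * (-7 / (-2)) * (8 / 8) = 971/187 = 5.19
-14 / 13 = -1.08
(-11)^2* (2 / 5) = 242/5 = 48.40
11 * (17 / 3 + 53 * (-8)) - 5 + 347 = -12779/3 = -4259.67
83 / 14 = 5.93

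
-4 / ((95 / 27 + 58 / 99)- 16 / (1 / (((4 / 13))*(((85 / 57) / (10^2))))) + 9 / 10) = -586872/723461 = -0.81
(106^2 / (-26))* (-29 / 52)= 241.01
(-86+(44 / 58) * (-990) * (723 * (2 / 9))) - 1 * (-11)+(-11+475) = -3488039/29 = -120277.21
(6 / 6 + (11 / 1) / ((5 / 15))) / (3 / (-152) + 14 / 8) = 5168/263 = 19.65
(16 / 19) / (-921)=-16/17499 = 0.00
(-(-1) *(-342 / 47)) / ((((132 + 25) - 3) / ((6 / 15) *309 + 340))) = -396378/18095 = -21.91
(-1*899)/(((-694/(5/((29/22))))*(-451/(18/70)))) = -279/99589 = 0.00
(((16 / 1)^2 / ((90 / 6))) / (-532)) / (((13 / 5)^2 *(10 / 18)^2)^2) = -139968/18993065 = -0.01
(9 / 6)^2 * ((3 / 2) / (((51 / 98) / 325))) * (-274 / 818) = -19635525/27812 = -706.01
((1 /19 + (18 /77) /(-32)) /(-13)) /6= -1061/1825824 = 0.00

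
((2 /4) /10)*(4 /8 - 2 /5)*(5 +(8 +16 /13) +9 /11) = 269/3575 = 0.08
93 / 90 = 31/30 = 1.03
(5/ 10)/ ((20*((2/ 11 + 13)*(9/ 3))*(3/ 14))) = 77/26100 = 0.00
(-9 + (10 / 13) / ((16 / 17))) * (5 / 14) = -4255/1456 = -2.92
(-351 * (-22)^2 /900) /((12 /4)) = -62.92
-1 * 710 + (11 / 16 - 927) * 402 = -2984701/8 = -373087.62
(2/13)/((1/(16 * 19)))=608/13 = 46.77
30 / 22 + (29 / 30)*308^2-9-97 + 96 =15129383/165 = 91693.23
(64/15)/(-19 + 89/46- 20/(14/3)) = -20608/103125 = -0.20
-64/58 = -32/29 = -1.10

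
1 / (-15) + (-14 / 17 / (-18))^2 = -7558/117045 = -0.06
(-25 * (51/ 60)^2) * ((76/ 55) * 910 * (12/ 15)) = -999362/55 = -18170.22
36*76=2736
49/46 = 1.07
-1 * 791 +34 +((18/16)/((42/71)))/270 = -7630489/10080 = -756.99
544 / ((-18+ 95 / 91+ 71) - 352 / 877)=21707504/2140527 = 10.14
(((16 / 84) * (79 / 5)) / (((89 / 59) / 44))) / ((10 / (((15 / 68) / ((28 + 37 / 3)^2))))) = 83898/70483105 = 0.00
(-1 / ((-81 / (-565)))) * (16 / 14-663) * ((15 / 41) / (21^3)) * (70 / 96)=1596125/12002256 = 0.13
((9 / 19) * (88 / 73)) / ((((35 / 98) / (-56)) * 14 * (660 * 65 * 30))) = -56/11269375 = 0.00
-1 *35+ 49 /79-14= -3822/79 = -48.38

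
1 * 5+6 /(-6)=4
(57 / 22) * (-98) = -2793/11 = -253.91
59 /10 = 5.90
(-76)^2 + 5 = 5781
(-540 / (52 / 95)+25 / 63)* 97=-78342050/819 = -95655.74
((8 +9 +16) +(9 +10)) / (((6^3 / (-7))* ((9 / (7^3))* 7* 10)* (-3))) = 4459/14580 = 0.31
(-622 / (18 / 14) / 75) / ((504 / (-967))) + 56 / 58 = 13.34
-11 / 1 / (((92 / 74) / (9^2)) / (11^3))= -43879077/46 = -953892.98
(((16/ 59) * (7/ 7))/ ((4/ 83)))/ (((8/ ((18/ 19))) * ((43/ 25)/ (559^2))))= 135711225/1121 = 121062.64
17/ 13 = 1.31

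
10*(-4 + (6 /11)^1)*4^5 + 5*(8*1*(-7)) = -392200/11 = -35654.55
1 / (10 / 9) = 9/10 = 0.90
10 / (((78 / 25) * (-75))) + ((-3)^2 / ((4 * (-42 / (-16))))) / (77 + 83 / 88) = -0.03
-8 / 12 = -2/3 = -0.67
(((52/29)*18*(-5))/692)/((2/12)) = -7020/5017 = -1.40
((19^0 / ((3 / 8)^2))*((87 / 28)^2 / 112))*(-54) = -22707/686 = -33.10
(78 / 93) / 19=26/589 = 0.04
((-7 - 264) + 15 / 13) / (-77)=3508/1001 = 3.50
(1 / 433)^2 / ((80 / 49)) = 49/14999120 = 0.00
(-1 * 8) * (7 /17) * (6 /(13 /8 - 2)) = 896/17 = 52.71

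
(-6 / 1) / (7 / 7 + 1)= -3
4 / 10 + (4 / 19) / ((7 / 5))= 366/665 = 0.55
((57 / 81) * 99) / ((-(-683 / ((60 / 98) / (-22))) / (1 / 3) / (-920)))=87400/100401 = 0.87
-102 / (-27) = 34/9 = 3.78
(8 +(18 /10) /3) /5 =43/25 = 1.72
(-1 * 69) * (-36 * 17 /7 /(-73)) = -82.64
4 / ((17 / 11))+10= 214/17 = 12.59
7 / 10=0.70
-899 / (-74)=899/74 = 12.15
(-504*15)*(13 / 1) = -98280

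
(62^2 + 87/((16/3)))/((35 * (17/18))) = 111177/952 = 116.78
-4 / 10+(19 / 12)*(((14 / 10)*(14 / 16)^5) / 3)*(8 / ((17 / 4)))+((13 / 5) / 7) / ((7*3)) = 50831443/153538560 = 0.33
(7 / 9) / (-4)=-7/36 = -0.19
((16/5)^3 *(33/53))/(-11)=-1.85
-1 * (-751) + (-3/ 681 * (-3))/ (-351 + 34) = 54041206/71959 = 751.00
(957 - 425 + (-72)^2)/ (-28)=-1429/7 = -204.14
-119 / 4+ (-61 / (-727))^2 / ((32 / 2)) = -251576083/8456464 = -29.75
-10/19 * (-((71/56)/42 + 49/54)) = 99235/201096 = 0.49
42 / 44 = 21/22 = 0.95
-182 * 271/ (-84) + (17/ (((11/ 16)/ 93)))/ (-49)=1747121/3234 = 540.24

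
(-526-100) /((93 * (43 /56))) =-35056/3999 = -8.77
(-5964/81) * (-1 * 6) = 3976/9 = 441.78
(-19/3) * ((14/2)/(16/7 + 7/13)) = -12103/771 = -15.70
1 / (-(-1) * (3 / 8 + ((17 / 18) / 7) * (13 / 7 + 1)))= 3528/2683 = 1.31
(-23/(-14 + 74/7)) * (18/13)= 483/52 = 9.29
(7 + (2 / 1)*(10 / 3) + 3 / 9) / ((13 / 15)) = 210/13 = 16.15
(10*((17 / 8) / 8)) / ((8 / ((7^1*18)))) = 5355/128 = 41.84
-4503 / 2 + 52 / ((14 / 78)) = -27465/14 = -1961.79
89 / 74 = 1.20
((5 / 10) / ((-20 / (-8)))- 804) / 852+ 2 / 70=-0.91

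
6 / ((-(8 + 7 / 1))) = -2/5 = -0.40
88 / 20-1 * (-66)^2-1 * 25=-21883/5 = -4376.60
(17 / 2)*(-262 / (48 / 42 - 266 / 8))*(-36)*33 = -74078928/899 = -82401.48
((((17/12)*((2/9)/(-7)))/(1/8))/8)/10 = -17/3780 = 0.00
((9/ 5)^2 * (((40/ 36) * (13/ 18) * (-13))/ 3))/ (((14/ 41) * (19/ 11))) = -76219/3990 = -19.10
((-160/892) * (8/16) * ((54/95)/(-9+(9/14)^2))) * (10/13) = 47040/10300147 = 0.00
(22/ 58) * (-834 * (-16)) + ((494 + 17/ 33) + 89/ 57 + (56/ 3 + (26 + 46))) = 102702320/18183 = 5648.26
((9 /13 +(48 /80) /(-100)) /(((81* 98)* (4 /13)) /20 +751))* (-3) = -13383/5675300 = 0.00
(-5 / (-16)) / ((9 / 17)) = 85/144 = 0.59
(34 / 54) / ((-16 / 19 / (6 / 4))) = -323/288 = -1.12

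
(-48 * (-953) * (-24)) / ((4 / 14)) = -3842496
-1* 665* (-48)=31920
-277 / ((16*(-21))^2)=-277/112896 = 0.00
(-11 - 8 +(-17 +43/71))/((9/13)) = -32669/639 = -51.13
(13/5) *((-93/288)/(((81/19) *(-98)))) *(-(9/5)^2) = -7657/1176000 = -0.01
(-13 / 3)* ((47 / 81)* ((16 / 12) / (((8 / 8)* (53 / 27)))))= -2444/1431 = -1.71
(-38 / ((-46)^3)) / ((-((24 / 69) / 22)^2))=-2299/1472 = -1.56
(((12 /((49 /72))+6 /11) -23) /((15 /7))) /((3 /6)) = -5198/1155 = -4.50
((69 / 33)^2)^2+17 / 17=294482/14641 = 20.11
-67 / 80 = -0.84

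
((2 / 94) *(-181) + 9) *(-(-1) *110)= 26620/47 = 566.38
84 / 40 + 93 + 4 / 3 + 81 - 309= -3947/30 = -131.57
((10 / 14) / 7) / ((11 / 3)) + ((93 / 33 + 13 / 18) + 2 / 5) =192499/48510 = 3.97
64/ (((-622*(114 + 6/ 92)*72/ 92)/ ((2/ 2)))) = -16928/14686353 = 0.00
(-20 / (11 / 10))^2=40000/121 = 330.58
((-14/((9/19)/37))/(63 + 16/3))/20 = -4921/6150 = -0.80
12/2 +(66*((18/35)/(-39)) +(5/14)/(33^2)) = 5083777/990990 = 5.13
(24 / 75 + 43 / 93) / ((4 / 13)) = 23647/9300 = 2.54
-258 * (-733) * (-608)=-114981312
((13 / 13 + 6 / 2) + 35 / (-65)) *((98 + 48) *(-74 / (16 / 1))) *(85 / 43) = -4620.45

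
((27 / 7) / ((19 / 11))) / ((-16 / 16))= -297/133 = -2.23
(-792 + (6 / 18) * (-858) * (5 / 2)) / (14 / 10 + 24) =-7535/127 = -59.33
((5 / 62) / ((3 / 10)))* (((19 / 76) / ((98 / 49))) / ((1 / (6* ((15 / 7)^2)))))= 5625/6076 = 0.93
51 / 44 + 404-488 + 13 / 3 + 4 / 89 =-921779/11748 = -78.46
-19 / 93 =-0.20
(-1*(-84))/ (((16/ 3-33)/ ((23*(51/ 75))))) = -47.49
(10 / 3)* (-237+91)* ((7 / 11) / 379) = -10220/12507 = -0.82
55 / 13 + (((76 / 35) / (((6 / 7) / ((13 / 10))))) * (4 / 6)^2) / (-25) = 915281/219375 = 4.17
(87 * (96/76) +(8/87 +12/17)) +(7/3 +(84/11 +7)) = 39461812/309111 = 127.66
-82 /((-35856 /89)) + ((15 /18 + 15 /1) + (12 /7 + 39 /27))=2408971/125496 = 19.20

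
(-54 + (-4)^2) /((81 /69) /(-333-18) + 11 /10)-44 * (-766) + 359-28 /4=111556004/3279 = 34021.35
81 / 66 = 27/22 = 1.23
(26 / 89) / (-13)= -2/89 = -0.02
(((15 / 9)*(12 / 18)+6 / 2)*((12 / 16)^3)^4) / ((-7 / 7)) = -2184813/16777216 = -0.13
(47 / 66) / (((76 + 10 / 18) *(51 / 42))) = 987/128843 = 0.01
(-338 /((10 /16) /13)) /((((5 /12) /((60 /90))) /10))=-112486.40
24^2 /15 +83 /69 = 13663/345 = 39.60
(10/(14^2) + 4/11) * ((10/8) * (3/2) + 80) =292785/8624 = 33.95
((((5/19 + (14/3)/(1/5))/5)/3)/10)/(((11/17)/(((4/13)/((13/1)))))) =9146/1589445 = 0.01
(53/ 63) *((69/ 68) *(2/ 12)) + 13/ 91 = 349/1224 = 0.29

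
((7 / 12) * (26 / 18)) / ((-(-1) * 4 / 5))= 455/432 = 1.05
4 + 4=8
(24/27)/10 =0.09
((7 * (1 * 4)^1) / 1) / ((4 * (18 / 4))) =14/9 = 1.56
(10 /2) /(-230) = -1/46 = -0.02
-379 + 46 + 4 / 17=-332.76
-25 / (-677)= 25/677 = 0.04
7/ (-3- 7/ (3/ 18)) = -7/45 = -0.16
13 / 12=1.08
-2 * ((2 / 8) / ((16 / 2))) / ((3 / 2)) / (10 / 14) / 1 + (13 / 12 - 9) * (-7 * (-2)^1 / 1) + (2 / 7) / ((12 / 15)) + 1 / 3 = -110.20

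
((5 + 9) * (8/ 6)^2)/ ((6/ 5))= 560/27 = 20.74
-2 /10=-1/5 = -0.20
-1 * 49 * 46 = -2254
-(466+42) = -508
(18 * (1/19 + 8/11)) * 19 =2934/11 = 266.73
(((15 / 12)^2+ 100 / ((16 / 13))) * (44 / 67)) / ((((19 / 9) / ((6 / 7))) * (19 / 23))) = 9051075/338618 = 26.73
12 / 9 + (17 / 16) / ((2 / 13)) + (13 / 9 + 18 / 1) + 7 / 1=9989/288 = 34.68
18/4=9/2 = 4.50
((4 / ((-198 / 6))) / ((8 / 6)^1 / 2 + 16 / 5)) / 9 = -10/2871 = 0.00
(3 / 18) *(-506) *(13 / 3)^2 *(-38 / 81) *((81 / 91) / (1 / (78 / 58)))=1624766/1827 = 889.31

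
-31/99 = -0.31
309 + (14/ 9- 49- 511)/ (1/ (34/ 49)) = -78.49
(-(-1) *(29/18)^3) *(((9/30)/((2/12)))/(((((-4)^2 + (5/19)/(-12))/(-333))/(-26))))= 222891071/54645 = 4078.89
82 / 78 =41/39 = 1.05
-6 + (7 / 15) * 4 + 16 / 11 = -442/165 = -2.68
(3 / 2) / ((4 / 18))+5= 47/4 = 11.75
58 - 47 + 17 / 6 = 83/6 = 13.83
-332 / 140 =-83/35 = -2.37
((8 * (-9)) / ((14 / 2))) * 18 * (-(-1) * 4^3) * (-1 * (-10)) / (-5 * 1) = 165888/7 = 23698.29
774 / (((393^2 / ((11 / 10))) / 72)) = 0.40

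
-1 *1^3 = -1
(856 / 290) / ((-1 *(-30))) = 0.10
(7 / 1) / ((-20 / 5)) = -7/4 = -1.75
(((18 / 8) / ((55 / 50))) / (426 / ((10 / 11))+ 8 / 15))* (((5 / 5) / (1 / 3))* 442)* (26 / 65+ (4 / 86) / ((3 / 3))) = 8592480/3328501 = 2.58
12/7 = 1.71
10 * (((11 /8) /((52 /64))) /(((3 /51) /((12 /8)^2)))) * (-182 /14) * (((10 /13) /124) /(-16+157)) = -14025/37882 = -0.37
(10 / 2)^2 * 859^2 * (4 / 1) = 73788100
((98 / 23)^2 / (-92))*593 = -1423793/12167 = -117.02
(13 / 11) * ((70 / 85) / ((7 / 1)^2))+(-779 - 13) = -1036702/1309 = -791.98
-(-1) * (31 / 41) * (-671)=-20801/41 = -507.34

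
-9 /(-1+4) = -3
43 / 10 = 4.30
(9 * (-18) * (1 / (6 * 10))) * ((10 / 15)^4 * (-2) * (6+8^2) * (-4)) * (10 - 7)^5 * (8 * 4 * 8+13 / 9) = -18684288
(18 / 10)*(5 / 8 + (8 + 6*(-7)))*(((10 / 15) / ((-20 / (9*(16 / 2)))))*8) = 28836/25 = 1153.44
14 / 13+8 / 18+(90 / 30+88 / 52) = 727/117 = 6.21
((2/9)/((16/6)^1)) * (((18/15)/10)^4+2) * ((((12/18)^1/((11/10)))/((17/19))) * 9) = 14845289/14609375 = 1.02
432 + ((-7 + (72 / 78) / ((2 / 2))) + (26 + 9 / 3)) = 5914/13 = 454.92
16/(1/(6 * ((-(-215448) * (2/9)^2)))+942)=9192448/541205385 = 0.02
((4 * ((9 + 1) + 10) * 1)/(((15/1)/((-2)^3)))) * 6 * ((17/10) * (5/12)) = -544/3 = -181.33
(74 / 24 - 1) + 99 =101.08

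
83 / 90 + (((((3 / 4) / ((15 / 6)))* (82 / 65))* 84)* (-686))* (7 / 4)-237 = -224645243/5850 = -38400.90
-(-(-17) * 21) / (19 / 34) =-12138/19 = -638.84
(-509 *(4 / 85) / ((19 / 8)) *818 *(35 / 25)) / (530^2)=-23316272/567066875 = -0.04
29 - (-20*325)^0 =28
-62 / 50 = -31/25 = -1.24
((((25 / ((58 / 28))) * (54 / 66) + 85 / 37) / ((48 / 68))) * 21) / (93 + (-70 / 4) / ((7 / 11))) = 17096135/3092386 = 5.53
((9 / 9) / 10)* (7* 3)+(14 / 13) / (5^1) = 301/130 = 2.32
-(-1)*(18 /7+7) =67/7 = 9.57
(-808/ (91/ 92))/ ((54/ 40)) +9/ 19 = -28225567/46683 = -604.62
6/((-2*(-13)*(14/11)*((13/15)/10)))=2475/1183 = 2.09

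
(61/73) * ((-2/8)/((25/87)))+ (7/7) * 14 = 96893/7300 = 13.27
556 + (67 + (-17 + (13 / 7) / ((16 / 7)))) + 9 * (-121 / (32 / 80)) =-33851/16 = -2115.69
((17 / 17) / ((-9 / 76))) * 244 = -18544/9 = -2060.44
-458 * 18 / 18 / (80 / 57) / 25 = -13053/1000 = -13.05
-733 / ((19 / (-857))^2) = -538351117/361 = -1491277.33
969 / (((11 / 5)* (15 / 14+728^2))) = 67830/81617701 = 0.00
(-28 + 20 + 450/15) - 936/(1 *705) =4858/235 = 20.67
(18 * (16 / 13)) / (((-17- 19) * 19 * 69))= -8/17043 = 0.00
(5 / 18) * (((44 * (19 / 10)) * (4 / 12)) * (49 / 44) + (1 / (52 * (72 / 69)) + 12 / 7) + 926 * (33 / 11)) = 122774261/157248 = 780.77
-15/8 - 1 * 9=-87/8 = -10.88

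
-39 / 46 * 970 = -18915/23 = -822.39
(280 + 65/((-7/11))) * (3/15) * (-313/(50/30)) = -233811/35 = -6680.31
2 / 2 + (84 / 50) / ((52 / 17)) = 1007/650 = 1.55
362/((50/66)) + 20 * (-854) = -415054/25 = -16602.16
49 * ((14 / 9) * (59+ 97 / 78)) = 1611757/351 = 4591.90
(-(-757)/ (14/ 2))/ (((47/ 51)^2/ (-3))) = -5906871/15463 = -382.00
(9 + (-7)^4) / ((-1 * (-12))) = 1205/6 = 200.83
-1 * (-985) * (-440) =-433400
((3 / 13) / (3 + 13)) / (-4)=-3/832 = 0.00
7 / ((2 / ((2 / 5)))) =7/5 = 1.40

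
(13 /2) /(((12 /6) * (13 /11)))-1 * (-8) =43/4 = 10.75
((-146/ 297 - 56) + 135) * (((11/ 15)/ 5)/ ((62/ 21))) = 163219/41850 = 3.90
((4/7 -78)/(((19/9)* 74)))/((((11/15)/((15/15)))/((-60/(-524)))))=-548775/7091161 = -0.08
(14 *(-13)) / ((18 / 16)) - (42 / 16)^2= -97153/576 = -168.67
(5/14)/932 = 5/13048 = 0.00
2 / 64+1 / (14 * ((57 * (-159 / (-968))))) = 78929/2030112 = 0.04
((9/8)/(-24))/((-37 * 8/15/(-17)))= -765/18944 = -0.04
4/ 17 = 0.24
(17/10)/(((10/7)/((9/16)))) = 1071/1600 = 0.67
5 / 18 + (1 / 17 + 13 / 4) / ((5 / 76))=15475/306 = 50.57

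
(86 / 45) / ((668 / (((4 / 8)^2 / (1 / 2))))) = 43/30060 = 0.00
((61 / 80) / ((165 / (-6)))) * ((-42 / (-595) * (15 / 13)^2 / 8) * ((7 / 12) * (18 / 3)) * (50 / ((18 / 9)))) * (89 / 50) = -1026081/20225920 = -0.05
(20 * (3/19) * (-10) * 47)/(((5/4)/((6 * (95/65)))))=-135360/13 = -10412.31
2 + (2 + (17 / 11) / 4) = 193/44 = 4.39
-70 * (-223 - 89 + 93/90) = 65303/3 = 21767.67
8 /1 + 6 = 14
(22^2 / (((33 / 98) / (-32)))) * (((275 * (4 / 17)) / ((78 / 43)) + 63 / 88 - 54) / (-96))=-50352743/5967 = -8438.54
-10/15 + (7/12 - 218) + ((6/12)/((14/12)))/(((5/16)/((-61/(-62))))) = -216.73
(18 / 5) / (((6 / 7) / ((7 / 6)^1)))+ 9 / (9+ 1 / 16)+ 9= 4319/290 = 14.89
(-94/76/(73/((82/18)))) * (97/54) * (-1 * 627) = 2056109/23652 = 86.93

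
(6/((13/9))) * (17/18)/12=17/52 = 0.33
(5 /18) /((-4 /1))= -5/72 = -0.07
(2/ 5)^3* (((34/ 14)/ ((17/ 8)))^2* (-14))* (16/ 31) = -16384/27125 = -0.60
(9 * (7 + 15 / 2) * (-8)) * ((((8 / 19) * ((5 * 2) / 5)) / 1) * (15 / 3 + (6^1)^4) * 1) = -21731904/19 = -1143784.42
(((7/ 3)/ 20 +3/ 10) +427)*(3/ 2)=5129/8 = 641.12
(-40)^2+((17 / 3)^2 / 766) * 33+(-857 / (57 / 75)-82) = 391.75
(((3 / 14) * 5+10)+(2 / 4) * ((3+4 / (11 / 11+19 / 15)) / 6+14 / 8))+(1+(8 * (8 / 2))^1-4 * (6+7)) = -6.66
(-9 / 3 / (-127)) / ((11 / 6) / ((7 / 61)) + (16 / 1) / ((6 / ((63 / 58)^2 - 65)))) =-35322/230591233 = 0.00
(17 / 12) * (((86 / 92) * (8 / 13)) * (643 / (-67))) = -470033/60099 = -7.82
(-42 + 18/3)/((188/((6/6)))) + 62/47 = 53/47 = 1.13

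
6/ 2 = 3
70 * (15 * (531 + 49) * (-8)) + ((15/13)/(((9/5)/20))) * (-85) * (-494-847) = -3410653.85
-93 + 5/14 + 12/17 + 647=132105/238 = 555.06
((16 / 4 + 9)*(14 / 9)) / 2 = 91/9 = 10.11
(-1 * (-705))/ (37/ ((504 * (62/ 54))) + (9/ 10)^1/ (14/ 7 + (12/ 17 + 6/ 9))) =21927850/10289 = 2131.19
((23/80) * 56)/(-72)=-161/720 = -0.22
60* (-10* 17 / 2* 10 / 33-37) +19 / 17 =-703931/187 = -3764.34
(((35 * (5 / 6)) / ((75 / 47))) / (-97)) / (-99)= 329/172854 = 0.00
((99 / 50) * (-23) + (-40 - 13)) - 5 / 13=-64301/650 = -98.92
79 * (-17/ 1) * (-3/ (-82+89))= 4029/7 = 575.57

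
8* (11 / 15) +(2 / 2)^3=6.87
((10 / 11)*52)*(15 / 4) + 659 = 9199/11 = 836.27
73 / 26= 2.81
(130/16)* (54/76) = 1755/304 = 5.77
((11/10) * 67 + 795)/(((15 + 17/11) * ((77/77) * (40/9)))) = 122859/10400 = 11.81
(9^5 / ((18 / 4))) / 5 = 2624.40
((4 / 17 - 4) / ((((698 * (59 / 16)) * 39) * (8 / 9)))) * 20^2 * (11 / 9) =-281600/13651833 = -0.02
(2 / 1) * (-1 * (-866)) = 1732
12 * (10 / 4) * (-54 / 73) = -1620/73 = -22.19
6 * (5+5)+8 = 68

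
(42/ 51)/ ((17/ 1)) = 14/289 = 0.05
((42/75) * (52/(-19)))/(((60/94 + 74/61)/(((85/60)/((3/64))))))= -141927968/5672925 = -25.02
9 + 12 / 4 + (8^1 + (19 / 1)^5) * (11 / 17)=27237381/17 = 1602198.88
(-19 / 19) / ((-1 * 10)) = 1/10 = 0.10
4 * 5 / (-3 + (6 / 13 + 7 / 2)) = 104/5 = 20.80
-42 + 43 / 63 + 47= 358/63 = 5.68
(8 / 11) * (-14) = -112/11 = -10.18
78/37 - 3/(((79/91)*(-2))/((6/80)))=523263/233840 = 2.24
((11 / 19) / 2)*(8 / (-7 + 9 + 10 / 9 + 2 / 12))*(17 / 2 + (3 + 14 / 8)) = 10494/1121 = 9.36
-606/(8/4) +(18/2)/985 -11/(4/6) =-629397/1970 = -319.49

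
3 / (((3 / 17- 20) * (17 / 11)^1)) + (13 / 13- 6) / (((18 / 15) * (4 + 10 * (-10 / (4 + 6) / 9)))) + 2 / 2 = -9467/17524 = -0.54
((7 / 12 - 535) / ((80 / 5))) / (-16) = 6413/3072 = 2.09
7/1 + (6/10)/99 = 1156/165 = 7.01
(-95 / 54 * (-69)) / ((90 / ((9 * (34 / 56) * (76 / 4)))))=141151/1008 = 140.03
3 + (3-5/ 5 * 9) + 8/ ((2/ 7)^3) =340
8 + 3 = 11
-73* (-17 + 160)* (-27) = 281853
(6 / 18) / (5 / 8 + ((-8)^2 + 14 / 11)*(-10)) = -88/172155 = 0.00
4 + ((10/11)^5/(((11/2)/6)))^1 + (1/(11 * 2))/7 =116168467/24801854 = 4.68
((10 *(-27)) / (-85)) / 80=27/680 = 0.04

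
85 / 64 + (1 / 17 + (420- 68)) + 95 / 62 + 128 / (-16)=11700891/33728 = 346.92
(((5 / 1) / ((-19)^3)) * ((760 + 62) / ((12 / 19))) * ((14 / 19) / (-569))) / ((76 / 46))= 110285/148305298 = 0.00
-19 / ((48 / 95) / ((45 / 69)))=-9025/368 = -24.52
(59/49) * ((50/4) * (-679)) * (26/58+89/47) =-32621100/1363 = -23933.31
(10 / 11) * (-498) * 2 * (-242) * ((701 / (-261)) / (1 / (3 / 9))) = -196172.57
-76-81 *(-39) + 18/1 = 3101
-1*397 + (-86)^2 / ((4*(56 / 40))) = 6466/7 = 923.71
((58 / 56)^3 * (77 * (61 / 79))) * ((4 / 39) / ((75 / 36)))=16365019/5032300 = 3.25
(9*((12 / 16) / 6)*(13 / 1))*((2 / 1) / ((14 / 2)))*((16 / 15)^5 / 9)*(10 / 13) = 524288/1063125 = 0.49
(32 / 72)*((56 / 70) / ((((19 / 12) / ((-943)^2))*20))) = 14227984/1425 = 9984.55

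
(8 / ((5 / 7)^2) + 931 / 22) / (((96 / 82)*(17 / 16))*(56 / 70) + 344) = 1307859/7779640 = 0.17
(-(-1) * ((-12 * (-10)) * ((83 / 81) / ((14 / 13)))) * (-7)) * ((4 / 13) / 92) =-1660/621 = -2.67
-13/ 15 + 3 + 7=137/15 = 9.13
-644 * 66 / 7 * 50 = -303600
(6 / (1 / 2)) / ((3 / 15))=60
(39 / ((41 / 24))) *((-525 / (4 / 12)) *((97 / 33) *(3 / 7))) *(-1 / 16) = 2830.96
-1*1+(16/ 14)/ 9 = -55/63 = -0.87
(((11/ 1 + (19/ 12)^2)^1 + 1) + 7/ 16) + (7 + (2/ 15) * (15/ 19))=7541/342 = 22.05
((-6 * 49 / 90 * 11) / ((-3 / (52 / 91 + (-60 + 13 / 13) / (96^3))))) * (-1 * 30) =-272466887/1327104 = -205.31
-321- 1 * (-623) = 302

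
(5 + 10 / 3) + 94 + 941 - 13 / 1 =3091/3 = 1030.33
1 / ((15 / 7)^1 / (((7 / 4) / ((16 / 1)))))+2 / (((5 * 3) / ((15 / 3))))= 689/960 = 0.72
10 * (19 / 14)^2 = 1805/98 = 18.42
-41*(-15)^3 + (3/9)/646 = 268170751/1938 = 138375.00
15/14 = 1.07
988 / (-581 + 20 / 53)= -52364/30773 = -1.70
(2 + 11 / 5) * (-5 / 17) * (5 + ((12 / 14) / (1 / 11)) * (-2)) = 291/17 = 17.12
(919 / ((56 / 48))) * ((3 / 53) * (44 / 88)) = 22.29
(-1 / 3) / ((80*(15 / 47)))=-47/3600 = -0.01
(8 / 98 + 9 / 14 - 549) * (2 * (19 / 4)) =-5208.62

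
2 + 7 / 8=23/8 = 2.88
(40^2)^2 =2560000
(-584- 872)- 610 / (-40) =-5763/4 = -1440.75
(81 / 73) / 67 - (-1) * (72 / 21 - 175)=-171.55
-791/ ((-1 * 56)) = 113/8 = 14.12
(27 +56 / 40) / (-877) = -142/4385 = -0.03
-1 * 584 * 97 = -56648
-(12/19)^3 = -1728/6859 = -0.25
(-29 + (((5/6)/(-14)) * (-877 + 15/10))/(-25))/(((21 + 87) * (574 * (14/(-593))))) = 15483823/729025920 = 0.02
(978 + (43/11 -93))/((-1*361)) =-9778/3971 = -2.46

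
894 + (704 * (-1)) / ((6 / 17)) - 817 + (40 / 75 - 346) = -33947/15 = -2263.13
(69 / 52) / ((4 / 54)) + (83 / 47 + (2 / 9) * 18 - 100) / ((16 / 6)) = -42585/2444 = -17.42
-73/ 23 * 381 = -27813/23 = -1209.26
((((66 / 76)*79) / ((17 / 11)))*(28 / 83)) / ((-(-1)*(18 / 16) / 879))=313688144/26809 = 11700.85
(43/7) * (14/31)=86/31 = 2.77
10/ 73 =0.14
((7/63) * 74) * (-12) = -296/3 = -98.67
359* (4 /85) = 1436/85 = 16.89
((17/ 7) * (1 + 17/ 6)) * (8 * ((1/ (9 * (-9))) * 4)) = -6256/1701 = -3.68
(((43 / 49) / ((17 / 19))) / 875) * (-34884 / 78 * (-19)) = 5308866/557375 = 9.52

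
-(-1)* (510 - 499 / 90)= 45401/90 = 504.46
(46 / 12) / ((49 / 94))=7.35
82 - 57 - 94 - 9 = -78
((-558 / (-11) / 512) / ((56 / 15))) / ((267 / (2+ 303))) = 425475/14034944 = 0.03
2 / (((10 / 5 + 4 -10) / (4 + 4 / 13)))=-2.15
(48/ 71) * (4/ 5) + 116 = 116.54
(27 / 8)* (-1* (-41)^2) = -45387/8 = -5673.38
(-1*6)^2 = 36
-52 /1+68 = 16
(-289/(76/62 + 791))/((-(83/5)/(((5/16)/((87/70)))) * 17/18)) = 1383375/236454052 = 0.01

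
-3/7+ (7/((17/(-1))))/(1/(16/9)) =-1243/1071 = -1.16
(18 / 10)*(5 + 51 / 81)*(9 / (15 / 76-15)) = -11552/1875 = -6.16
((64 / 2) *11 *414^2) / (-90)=-3351744/5 = -670348.80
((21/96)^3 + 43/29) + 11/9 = 2.72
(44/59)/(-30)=-22/885 = -0.02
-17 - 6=-23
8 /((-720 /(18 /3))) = -1/15 = -0.07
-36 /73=-0.49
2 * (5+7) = 24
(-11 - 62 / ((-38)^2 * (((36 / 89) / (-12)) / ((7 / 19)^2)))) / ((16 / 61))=-516425695/12510816 = -41.28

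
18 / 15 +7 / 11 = 101/55 = 1.84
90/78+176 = 2303/13 = 177.15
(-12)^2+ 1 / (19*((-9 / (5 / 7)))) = 172363/1197 = 144.00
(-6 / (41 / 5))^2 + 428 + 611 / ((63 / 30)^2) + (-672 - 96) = -148943140/741321 = -200.92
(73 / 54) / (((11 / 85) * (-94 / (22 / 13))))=-6205/32994 = -0.19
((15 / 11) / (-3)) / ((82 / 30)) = -75/451 = -0.17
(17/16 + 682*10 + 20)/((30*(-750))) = -109457/360000 = -0.30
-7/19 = -0.37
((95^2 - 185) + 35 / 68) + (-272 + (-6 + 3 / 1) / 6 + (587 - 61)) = 618393/68 = 9094.01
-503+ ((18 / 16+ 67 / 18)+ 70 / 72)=-35797/72 = -497.18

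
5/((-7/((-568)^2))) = -1613120/7 = -230445.71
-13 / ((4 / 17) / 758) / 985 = -83759/1970 = -42.52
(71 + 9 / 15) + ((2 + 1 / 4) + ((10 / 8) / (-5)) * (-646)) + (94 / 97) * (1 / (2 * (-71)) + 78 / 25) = 164163133/688700 = 238.37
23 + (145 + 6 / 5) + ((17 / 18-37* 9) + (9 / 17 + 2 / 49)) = -12166531/74970 = -162.29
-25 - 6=-31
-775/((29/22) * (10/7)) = -11935/29 = -411.55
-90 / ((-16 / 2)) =45/4 = 11.25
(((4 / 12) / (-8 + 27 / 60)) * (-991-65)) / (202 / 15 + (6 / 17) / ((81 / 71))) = 3.38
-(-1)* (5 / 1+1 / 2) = 11/2 = 5.50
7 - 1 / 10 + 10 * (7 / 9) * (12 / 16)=191/15 = 12.73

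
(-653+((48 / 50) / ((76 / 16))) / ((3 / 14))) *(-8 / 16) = 309727/950 = 326.03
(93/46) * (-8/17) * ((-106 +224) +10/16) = -88257/782 = -112.86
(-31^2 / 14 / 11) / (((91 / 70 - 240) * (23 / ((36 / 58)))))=2790/3954643 = 0.00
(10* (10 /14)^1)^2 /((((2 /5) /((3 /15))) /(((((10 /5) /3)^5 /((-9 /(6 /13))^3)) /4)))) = -80000/706311333 = 0.00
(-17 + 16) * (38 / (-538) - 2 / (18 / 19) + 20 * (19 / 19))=-43138/2421 = -17.82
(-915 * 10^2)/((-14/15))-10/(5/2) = 686222/7 = 98031.71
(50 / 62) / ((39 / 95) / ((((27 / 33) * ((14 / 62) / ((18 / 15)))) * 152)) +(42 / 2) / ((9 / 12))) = 6317500/219481023 = 0.03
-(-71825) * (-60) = -4309500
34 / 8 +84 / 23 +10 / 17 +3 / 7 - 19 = -110367/10948 = -10.08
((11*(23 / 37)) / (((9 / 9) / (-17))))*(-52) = 223652/37 = 6044.65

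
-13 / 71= -0.18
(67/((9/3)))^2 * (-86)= -386054/9 = -42894.89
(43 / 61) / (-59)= -43/3599 = -0.01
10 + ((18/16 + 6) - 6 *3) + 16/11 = 51/88 = 0.58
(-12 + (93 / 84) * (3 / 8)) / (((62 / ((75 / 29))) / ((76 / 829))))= -3697875/83470352 = -0.04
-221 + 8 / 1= -213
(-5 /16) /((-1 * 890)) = 1/2848 = 0.00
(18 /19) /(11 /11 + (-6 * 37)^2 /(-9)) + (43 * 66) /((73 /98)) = 132108894/34675 = 3809.92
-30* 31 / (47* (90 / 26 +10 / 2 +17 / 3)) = -36270/25897 = -1.40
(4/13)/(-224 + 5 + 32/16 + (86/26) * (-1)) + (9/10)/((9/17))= 6081/3580 = 1.70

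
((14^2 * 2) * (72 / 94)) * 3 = 42336/47 = 900.77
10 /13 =0.77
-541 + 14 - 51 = -578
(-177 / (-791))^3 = 5545233/494913671 = 0.01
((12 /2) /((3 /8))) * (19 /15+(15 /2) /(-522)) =8716/435 = 20.04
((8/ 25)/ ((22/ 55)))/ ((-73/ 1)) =-4/365 = -0.01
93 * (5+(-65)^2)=393390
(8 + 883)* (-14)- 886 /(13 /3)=-12678.46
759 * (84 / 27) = 7084/3 = 2361.33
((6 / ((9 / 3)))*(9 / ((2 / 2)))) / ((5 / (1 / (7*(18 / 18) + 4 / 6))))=54/115 = 0.47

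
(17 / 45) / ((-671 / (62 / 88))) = -527/1328580 = 0.00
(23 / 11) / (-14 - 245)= -23/2849 = -0.01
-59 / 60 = -0.98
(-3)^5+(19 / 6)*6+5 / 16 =-3579/16 = -223.69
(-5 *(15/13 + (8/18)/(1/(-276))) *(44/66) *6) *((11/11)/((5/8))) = 151648/39 = 3888.41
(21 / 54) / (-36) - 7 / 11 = -4613/7128 = -0.65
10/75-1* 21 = -313/15 = -20.87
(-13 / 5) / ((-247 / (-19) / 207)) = -41.40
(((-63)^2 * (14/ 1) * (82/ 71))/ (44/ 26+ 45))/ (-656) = -361179/172388 = -2.10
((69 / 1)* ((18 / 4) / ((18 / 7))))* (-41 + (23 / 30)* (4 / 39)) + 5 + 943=-3114739/780 = -3993.26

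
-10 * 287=-2870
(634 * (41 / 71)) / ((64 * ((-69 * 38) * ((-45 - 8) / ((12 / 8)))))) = 12997/210487168 = 0.00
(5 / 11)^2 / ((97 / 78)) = 1950/11737 = 0.17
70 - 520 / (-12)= 340/3 = 113.33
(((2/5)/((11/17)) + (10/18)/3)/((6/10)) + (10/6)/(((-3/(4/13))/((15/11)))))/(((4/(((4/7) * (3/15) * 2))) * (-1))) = -25618/405405 = -0.06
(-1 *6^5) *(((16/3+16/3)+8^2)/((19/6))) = -3483648/19 = -183349.89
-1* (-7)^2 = -49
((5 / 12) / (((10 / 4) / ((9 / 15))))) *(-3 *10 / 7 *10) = -30/7 = -4.29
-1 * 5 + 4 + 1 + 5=5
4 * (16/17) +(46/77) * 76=64360/1309 = 49.17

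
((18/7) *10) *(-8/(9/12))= -1920/7 = -274.29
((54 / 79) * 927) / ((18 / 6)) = 16686/79 = 211.22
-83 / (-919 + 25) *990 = 13695/149 = 91.91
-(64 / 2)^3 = -32768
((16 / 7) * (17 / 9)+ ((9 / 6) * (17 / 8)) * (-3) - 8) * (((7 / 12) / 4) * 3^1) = -13351/2304 = -5.79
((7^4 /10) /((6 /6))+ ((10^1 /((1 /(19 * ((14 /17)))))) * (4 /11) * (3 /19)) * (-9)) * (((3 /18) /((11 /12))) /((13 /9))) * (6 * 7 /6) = 18760581/133705 = 140.31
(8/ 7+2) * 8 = 176/7 = 25.14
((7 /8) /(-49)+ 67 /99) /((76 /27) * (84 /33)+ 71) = 10959/1300040 = 0.01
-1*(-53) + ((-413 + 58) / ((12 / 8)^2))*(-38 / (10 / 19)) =103001/9 = 11444.56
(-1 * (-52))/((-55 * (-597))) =52/32835 = 0.00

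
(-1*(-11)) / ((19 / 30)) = 330/19 = 17.37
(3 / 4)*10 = 15/2 = 7.50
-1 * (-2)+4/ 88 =45/22 = 2.05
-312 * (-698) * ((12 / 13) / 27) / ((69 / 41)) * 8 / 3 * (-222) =-542139392/207 = -2619030.88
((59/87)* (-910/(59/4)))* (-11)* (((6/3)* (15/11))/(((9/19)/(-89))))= -61552400/261 = -235832.95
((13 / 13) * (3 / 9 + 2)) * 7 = 49/3 = 16.33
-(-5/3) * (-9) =-15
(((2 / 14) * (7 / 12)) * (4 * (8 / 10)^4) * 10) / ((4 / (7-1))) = 256/125 = 2.05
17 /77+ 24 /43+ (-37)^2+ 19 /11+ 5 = 4557612/3311 = 1376.51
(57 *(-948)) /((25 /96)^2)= -796793.24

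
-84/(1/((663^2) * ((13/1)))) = -480009348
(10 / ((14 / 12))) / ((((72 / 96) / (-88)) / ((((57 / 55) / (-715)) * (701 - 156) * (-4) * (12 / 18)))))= -2118.59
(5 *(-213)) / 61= -1065/61 = -17.46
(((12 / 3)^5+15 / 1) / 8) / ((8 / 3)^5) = 252477/262144 = 0.96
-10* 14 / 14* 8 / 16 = -5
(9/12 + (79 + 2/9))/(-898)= -0.09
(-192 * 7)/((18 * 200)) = -28/75 = -0.37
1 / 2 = 0.50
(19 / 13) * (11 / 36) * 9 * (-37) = -7733/52 = -148.71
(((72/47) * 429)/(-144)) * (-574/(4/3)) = 369369/188 = 1964.73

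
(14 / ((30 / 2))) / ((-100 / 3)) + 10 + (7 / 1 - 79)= -15507/250 = -62.03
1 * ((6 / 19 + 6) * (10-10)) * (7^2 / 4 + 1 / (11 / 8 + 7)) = 0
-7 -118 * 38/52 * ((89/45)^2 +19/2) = -61257907/52650 = -1163.49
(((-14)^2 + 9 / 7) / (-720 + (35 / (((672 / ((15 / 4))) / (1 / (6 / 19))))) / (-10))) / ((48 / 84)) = -530304/1106015 = -0.48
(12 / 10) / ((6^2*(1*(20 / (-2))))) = -1/300 = 0.00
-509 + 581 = 72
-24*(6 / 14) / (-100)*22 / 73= 396/12775 = 0.03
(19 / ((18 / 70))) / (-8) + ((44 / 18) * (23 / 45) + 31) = 74563/3240 = 23.01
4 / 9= 0.44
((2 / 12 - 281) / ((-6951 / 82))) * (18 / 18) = 69085/20853 = 3.31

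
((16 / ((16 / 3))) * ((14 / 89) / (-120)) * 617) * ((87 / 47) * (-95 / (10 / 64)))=57114456/20915 = 2730.79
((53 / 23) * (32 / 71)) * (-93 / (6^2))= -13144/4899 = -2.68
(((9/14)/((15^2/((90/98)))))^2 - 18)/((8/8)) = -211768119/11764900 = -18.00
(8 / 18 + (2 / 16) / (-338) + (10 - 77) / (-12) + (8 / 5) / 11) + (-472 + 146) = -428082227/1338480 = -319.83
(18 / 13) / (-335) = -18/4355 = 0.00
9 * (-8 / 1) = -72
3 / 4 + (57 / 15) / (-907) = 13529/18140 = 0.75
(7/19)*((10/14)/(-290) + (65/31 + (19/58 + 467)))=2954072/17081 = 172.94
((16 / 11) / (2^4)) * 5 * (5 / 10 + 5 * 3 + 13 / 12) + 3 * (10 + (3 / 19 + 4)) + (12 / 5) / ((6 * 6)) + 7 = 238587/4180 = 57.08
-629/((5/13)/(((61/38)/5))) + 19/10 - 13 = -254671/475 = -536.15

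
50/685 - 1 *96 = -13142/137 = -95.93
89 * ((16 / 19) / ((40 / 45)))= 1602/19 = 84.32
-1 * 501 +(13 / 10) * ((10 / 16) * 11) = -7873/16 = -492.06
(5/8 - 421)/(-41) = 3363/328 = 10.25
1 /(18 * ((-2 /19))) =-19/36 = -0.53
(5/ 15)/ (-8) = -1/24 = -0.04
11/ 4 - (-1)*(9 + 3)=59/4 = 14.75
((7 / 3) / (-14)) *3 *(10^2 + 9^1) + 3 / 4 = -215/4 = -53.75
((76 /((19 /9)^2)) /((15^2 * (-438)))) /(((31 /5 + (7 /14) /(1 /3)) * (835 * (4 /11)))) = -3/40535075 = 0.00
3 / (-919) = -3/919 = 0.00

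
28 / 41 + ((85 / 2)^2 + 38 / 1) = 302569/164 = 1844.93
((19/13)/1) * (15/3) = 95/13 = 7.31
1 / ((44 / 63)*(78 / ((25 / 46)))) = 525/52624 = 0.01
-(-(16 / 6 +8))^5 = 138084.08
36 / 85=0.42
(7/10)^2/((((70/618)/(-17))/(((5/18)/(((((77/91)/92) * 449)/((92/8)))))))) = -84291389/1481700 = -56.89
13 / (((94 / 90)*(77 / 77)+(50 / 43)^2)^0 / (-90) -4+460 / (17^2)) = -5.37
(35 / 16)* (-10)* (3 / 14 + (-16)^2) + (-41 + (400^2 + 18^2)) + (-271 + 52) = 2471349/16 = 154459.31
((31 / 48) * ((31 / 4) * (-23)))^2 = 488542609/36864 = 13252.57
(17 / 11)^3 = 4913/1331 = 3.69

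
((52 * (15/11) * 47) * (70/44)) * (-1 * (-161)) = 103289550/121 = 853632.64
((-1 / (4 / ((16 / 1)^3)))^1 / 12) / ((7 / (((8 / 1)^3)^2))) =-67108864/21 = -3195660.19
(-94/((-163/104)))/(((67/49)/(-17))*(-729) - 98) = -8143408/5344933 = -1.52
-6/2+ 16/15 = -29/15 = -1.93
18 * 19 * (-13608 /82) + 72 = -2324016/41 = -56683.32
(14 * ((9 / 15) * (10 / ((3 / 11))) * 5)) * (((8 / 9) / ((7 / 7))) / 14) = 880/9 = 97.78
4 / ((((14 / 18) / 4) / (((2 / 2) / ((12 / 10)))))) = 120/7 = 17.14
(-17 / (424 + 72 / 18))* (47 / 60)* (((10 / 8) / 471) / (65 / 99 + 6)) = -8789/708514624 = 0.00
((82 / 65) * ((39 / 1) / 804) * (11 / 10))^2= 203401/44890000 = 0.00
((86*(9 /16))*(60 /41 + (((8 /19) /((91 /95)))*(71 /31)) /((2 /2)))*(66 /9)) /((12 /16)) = 135136100/115661 = 1168.38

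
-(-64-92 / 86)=2798/43 = 65.07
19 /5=3.80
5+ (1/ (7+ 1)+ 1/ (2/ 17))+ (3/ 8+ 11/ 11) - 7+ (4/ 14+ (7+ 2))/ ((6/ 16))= 688/21 = 32.76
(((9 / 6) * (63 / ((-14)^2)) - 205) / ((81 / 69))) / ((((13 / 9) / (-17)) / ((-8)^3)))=-22046144/21 = -1049816.38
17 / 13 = 1.31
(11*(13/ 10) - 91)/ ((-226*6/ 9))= 2301/4520 = 0.51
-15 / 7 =-2.14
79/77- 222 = -17015/77 = -220.97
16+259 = 275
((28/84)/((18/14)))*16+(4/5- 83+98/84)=-20759/270 = -76.89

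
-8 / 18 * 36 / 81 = -16/81 = -0.20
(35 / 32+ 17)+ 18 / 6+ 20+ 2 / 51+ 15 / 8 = 70189/1632 = 43.01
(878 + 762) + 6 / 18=4921/3 = 1640.33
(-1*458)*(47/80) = -10763/40 = -269.08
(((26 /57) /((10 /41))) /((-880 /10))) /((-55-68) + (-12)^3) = 533/46423080 = 0.00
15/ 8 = 1.88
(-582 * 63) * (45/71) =-1649970/71 = -23239.01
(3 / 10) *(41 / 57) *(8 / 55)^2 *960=251904/57475 = 4.38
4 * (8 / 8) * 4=16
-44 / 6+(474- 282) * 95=54698/3 = 18232.67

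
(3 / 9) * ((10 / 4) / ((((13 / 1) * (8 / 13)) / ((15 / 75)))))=1/48 = 0.02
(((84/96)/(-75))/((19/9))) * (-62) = 651/1900 = 0.34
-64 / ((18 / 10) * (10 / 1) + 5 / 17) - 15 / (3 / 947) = -1473673/311 = -4738.50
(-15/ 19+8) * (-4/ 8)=-137/38 = -3.61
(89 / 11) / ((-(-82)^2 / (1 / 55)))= -89/4068020 = 0.00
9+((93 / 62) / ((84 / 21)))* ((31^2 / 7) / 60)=11041/1120 = 9.86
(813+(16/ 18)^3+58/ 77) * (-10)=-457178350/56133 = -8144.56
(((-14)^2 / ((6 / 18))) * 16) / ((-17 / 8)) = -75264/17 = -4427.29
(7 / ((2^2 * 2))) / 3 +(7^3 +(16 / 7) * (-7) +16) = 343.29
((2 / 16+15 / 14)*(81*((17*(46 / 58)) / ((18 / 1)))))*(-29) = -235773/112 = -2105.12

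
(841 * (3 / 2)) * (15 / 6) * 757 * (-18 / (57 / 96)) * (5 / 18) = -381982200/19 = -20104326.32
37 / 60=0.62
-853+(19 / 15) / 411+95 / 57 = -5248451/6165 = -851.33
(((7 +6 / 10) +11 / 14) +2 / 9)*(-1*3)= -5423/210 = -25.82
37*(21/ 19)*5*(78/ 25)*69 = 4181814/95 = 44019.09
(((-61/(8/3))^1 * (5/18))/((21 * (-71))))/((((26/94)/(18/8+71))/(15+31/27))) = 457816895/25120368 = 18.22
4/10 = 2/5 = 0.40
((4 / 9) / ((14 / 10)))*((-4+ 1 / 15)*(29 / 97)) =-6844/18333 = -0.37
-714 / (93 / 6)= -1428/31 = -46.06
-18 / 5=-3.60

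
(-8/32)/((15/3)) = -1/20 = -0.05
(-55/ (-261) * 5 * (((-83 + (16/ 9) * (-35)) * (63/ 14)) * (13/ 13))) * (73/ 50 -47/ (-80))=-1308307/928 = -1409.81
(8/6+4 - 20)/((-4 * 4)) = 11/12 = 0.92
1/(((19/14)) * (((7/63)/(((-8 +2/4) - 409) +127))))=-1919.84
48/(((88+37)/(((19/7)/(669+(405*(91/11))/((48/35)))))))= 53504/159751375 = 0.00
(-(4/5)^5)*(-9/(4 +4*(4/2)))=768/3125 = 0.25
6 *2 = 12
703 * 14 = 9842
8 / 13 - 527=-6843/13 = -526.38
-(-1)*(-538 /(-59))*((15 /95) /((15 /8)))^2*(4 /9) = 137728/4792275 = 0.03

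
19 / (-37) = -19/37 = -0.51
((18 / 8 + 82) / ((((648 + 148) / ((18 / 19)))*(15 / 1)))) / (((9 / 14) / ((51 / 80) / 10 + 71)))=134111509/181488000 = 0.74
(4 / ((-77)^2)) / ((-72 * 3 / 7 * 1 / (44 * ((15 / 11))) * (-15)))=2/22869 = 0.00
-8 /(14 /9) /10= -0.51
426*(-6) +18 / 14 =-2554.71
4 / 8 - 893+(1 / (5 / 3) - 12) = -9039/10 = -903.90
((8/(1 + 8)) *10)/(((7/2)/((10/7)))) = 1600/441 = 3.63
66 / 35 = 1.89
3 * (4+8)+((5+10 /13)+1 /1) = 556/13 = 42.77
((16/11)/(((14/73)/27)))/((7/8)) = 126144/539 = 234.03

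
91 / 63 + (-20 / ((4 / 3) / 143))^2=41409238/9 = 4601026.44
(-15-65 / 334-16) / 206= -10419/68804 = -0.15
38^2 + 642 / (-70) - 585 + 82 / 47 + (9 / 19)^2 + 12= 512961903/593845 = 863.80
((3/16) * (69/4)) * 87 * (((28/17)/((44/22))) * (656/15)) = 1722861/170 = 10134.48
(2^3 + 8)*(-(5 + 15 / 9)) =-320/3 = -106.67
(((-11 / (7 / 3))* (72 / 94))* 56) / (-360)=132/235 = 0.56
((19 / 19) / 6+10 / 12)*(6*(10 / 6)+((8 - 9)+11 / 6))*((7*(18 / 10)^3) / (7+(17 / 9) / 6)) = 597051/9875 = 60.46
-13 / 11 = -1.18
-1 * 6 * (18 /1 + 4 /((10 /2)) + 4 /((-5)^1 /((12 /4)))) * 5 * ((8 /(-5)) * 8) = 31488/5 = 6297.60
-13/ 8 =-1.62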